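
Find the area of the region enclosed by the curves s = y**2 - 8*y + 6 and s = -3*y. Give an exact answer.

Both boundary curves give s as a function of y, so integrate with respect to y. Setting them equal: y**2 - 5*y + 6 = 0, i.e. (y - 3)*(y - 2) = 0, so they meet at y = 2, 3.
For y in [2, 3], s = y**2 - 8*y + 6 is on the left; area = ∫[2,3] (-(y**2 - 5*y + 6)) dy = 1/6.

1/6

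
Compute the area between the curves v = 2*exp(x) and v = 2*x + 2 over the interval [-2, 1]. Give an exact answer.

On [-2, 1], (2*exp(x)) - (2*x + 2) = -2*x + 2*exp(x) - 2 is ≥ 0 throughout, so the area is a single integral of |-2*x + 2*exp(x) - 2|.
∫[-2,1] (-2*x + 2*exp(x) - 2) dx = -3 - 2*exp(-2) + 2*exp(1).

-3 - 2*exp(-2) + 2*exp(1)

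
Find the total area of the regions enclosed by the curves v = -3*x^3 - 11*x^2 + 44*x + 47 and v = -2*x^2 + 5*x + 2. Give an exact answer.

Set the curves equal: -3*x^3 - 11*x^2 + 44*x + 47 = -2*x^2 + 5*x + 2, so -3*x^3 - 9*x^2 + 39*x + 45 = 0, which factors as -3*(x - 3)*(x + 1)*(x + 5) = 0. The curves meet at x = -5, -1, 3.
On [-5, -1], v = -2*x^2 + 5*x + 2 is on top; that piece has area ∫[-5,-1] (-(-3*x^3 - 9*x^2 + 39*x + 45)) dx = 192.
On [-1, 3], v = -3*x^3 - 11*x^2 + 44*x + 47 is on top; that piece has area ∫[-1,3] (-3*x^3 - 9*x^2 + 39*x + 45) dx = 192.
Total enclosed area = 192 + 192 = 384.

384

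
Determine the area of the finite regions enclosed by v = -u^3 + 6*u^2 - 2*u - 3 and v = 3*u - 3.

131/4

Set the curves equal: -u^3 + 6*u^2 - 2*u - 3 = 3*u - 3, so -u^3 + 6*u^2 - 5*u = 0, which factors as -u*(u - 5)*(u - 1) = 0. The curves meet at u = 0, 1, 5.
On [0, 1], v = 3*u - 3 is on top; that piece has area ∫[0,1] (-(-u^3 + 6*u^2 - 5*u)) du = 3/4.
On [1, 5], v = -u^3 + 6*u^2 - 2*u - 3 is on top; that piece has area ∫[1,5] (-u^3 + 6*u^2 - 5*u) du = 32.
Total enclosed area = 3/4 + 32 = 131/4.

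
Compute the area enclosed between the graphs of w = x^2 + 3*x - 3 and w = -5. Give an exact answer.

1/6

Set the curves equal: x^2 + 3*x - 3 = -5, so x^2 + 3*x + 2 = 0, which factors as (x + 1)*(x + 2) = 0. The curves meet at x = -2, -1.
On [-2, -1], w = -5 is on top; that piece has area ∫[-2,-1] (-(x^2 + 3*x + 2)) dx = 1/6.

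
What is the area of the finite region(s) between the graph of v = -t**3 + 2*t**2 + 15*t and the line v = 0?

The curve meets the t-axis where -t**3 + 2*t**2 + 15*t = 0, i.e. -t*(t - 5)*(t + 3) = 0, at t = -3, 0, 5.
On [-3, 0] the curve lies below the axis; ∫[-3,0] (-t**3 + 2*t**2 + 15*t) dt = -117/4, giving area 117/4.
On [0, 5] the curve lies above the axis; ∫[0,5] (-t**3 + 2*t**2 + 15*t) dt = 1375/12, giving area 1375/12.
Total area = 117/4 + 1375/12 = 863/6.

863/6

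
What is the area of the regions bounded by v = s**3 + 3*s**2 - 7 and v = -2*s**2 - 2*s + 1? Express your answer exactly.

Set the curves equal: s**3 + 3*s**2 - 7 = -2*s**2 - 2*s + 1, so s**3 + 5*s**2 + 2*s - 8 = 0, which factors as (s - 1)*(s + 2)*(s + 4) = 0. The curves meet at s = -4, -2, 1.
On [-4, -2], v = s**3 + 3*s**2 - 7 is on top; that piece has area ∫[-4,-2] (s**3 + 5*s**2 + 2*s - 8) ds = 16/3.
On [-2, 1], v = -2*s**2 - 2*s + 1 is on top; that piece has area ∫[-2,1] (-(s**3 + 5*s**2 + 2*s - 8)) ds = 63/4.
Total enclosed area = 16/3 + 63/4 = 253/12.

253/12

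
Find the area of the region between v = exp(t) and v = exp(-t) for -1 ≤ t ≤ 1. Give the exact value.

-4 + 2*exp(-1) + 2*exp(1)

The difference (exp(t)) - (exp(-t)) = exp(t) - exp(-t) changes sign at t = 0 inside [-1, 1], so split the integral there.
∫[-1,0] (exp(t) - exp(-t)) dt = -exp(1) - exp(-1) + 2; the area of that piece is -2 + exp(-1) + exp(1).
∫[0,1] (exp(t) - exp(-t)) dt = -2 + exp(-1) + exp(1).
Total area = (-2 + exp(-1) + exp(1)) + (-2 + exp(-1) + exp(1)) = -4 + 2*exp(-1) + 2*exp(1).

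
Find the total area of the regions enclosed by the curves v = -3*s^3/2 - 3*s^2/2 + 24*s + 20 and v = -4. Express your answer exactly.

Set the curves equal: -3*s^3/2 - 3*s^2/2 + 24*s + 20 = -4, so -3*s^3/2 - 3*s^2/2 + 24*s + 24 = 0, which factors as -3*(s - 4)*(s + 1)*(s + 4)/2 = 0. The curves meet at s = -4, -1, 4.
On [-4, -1], v = -4 is on top; that piece has area ∫[-4,-1] (-(-3*s^3/2 - 3*s^2/2 + 24*s + 24)) ds = 351/8.
On [-1, 4], v = -3*s^3/2 - 3*s^2/2 + 24*s + 20 is on top; that piece has area ∫[-1,4] (-3*s^3/2 - 3*s^2/2 + 24*s + 24) ds = 1375/8.
Total enclosed area = 351/8 + 1375/8 = 863/4.

863/4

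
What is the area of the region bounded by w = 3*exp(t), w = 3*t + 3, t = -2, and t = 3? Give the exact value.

On [-2, 3], (3*exp(t)) - (3*t + 3) = -3*t + 3*exp(t) - 3 is ≥ 0 throughout, so the area is a single integral of |-3*t + 3*exp(t) - 3|.
∫[-2,3] (-3*t + 3*exp(t) - 3) dt = -45/2 - 3*exp(-2) + 3*exp(3).

-45/2 - 3*exp(-2) + 3*exp(3)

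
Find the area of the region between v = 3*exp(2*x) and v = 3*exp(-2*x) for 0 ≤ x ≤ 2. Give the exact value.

On [0, 2], (3*exp(2*x)) - (3*exp(-2*x)) = 3*exp(2*x) - 3*exp(-2*x) is ≥ 0 throughout, so the area is a single integral of |3*exp(2*x) - 3*exp(-2*x)|.
∫[0,2] (3*exp(2*x) - 3*exp(-2*x)) dx = -3 + 3*exp(-4)/2 + 3*exp(4)/2.

-3 + 3*exp(-4)/2 + 3*exp(4)/2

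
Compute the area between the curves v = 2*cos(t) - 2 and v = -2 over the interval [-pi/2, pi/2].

On [-pi/2, pi/2], (2*cos(t) - 2) - (-2) = 2*cos(t) is ≥ 0 throughout, so the area is a single integral of |2*cos(t)|.
∫[-pi/2,pi/2] (2*cos(t)) dt = 4.

4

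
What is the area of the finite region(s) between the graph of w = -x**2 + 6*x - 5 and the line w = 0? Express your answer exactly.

The curve meets the x-axis where -x**2 + 6*x - 5 = 0, i.e. -(x - 5)*(x - 1) = 0, at x = 1, 5.
On [1, 5] the curve lies above the axis; ∫[1,5] (-x**2 + 6*x - 5) dx = 32/3, giving area 32/3.

32/3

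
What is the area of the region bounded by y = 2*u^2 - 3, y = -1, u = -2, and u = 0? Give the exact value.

The difference (2*u^2 - 3) - (-1) = 2*u^2 - 2 changes sign at u = -1 inside [-2, 0], so split the integral there.
∫[-2,-1] (2*u^2 - 2) du = 8/3.
∫[-1,0] (2*u^2 - 2) du = -4/3; the area of that piece is 4/3.
Total area = 8/3 + 4/3 = 4.

4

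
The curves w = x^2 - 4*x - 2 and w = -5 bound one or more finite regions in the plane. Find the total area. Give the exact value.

Set the curves equal: x^2 - 4*x - 2 = -5, so x^2 - 4*x + 3 = 0, which factors as (x - 3)*(x - 1) = 0. The curves meet at x = 1, 3.
On [1, 3], w = -5 is on top; that piece has area ∫[1,3] (-(x^2 - 4*x + 3)) dx = 4/3.

4/3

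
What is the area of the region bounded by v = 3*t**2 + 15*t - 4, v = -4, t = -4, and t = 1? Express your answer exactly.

129/2

The difference (3*t**2 + 15*t - 4) - (-4) = 3*t**2 + 15*t changes sign at t = 0 inside [-4, 1], so split the integral there.
∫[-4,0] (3*t**2 + 15*t) dt = -56; the area of that piece is 56.
∫[0,1] (3*t**2 + 15*t) dt = 17/2.
Total area = 56 + 17/2 = 129/2.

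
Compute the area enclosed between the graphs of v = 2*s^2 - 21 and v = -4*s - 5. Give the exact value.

Set the curves equal: 2*s^2 - 21 = -4*s - 5, so 2*s^2 + 4*s - 16 = 0, which factors as 2*(s - 2)*(s + 4) = 0. The curves meet at s = -4, 2.
On [-4, 2], v = -4*s - 5 is on top; that piece has area ∫[-4,2] (-(2*s^2 + 4*s - 16)) ds = 72.

72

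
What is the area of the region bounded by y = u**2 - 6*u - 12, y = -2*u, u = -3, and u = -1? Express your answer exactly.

8

The difference (u**2 - 6*u - 12) - (-2*u) = u**2 - 4*u - 12 changes sign at u = -2 inside [-3, -1], so split the integral there.
∫[-3,-2] (u**2 - 4*u - 12) du = 13/3.
∫[-2,-1] (u**2 - 4*u - 12) du = -11/3; the area of that piece is 11/3.
Total area = 13/3 + 11/3 = 8.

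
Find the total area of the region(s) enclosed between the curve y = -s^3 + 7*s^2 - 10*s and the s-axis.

253/12

The curve meets the s-axis where -s^3 + 7*s^2 - 10*s = 0, i.e. -s*(s - 5)*(s - 2) = 0, at s = 0, 2, 5.
On [0, 2] the curve lies below the axis; ∫[0,2] (-s^3 + 7*s^2 - 10*s) ds = -16/3, giving area 16/3.
On [2, 5] the curve lies above the axis; ∫[2,5] (-s^3 + 7*s^2 - 10*s) ds = 63/4, giving area 63/4.
Total area = 16/3 + 63/4 = 253/12.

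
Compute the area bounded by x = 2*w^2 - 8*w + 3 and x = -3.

8/3

Both boundary curves give x as a function of w, so integrate with respect to w. Setting them equal: 2*w^2 - 8*w + 6 = 0, i.e. 2*(w - 3)*(w - 1) = 0, so they meet at w = 1, 3.
For w in [1, 3], x = 2*w^2 - 8*w + 3 is on the left; area = ∫[1,3] (-(2*w^2 - 8*w + 6)) dw = 8/3.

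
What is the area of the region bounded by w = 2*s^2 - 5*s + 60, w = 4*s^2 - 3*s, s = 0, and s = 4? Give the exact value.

544/3

On [0, 4], (2*s^2 - 5*s + 60) - (4*s^2 - 3*s) = -2*s^2 - 2*s + 60 is ≥ 0 throughout, so the area is a single integral of |-2*s^2 - 2*s + 60|.
∫[0,4] (-2*s^2 - 2*s + 60) ds = 544/3.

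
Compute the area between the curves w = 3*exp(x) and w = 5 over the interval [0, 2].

The difference (3*exp(x)) - (5) = 3*exp(x) - 5 changes sign at x = log(5/3) inside [0, 2], so split the integral there.
∫[0,log(5/3)] (3*exp(x) - 5) dx = log(243/3125) + 2; the area of that piece is -2 + log(3125/243).
∫[log(5/3),2] (3*exp(x) - 5) dx = -15 - 5*log(3) + 5*log(5) + 3*exp(2).
Total area = (-2 + log(3125/243)) + (-15 - 5*log(3) + 5*log(5) + 3*exp(2)) = -17 - 10*log(3) + 10*log(5) + 3*exp(2).

-17 - 10*log(3) + 10*log(5) + 3*exp(2)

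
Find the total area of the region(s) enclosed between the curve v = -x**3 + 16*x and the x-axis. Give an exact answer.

The curve meets the x-axis where -x**3 + 16*x = 0, i.e. -x*(x - 4)*(x + 4) = 0, at x = -4, 0, 4.
On [-4, 0] the curve lies below the axis; ∫[-4,0] (-x**3 + 16*x) dx = -64, giving area 64.
On [0, 4] the curve lies above the axis; ∫[0,4] (-x**3 + 16*x) dx = 64, giving area 64.
Total area = 64 + 64 = 128.

128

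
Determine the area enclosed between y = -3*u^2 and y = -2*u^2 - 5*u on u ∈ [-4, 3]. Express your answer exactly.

The difference (-3*u^2) - (-2*u^2 - 5*u) = -u^2 + 5*u changes sign at u = 0 inside [-4, 3], so split the integral there.
∫[-4,0] (-u^2 + 5*u) du = -184/3; the area of that piece is 184/3.
∫[0,3] (-u^2 + 5*u) du = 27/2.
Total area = 184/3 + 27/2 = 449/6.

449/6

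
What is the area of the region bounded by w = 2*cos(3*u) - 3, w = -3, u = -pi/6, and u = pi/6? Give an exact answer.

On [-pi/6, pi/6], (2*cos(3*u) - 3) - (-3) = 2*cos(3*u) is ≥ 0 throughout, so the area is a single integral of |2*cos(3*u)|.
∫[-pi/6,pi/6] (2*cos(3*u)) du = 4/3.

4/3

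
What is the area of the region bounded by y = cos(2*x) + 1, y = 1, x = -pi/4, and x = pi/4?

On [-pi/4, pi/4], (cos(2*x) + 1) - (1) = cos(2*x) is ≥ 0 throughout, so the area is a single integral of |cos(2*x)|.
∫[-pi/4,pi/4] (cos(2*x)) dx = 1.

1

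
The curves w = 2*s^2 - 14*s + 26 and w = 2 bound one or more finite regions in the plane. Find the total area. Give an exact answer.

Set the curves equal: 2*s^2 - 14*s + 26 = 2, so 2*s^2 - 14*s + 24 = 0, which factors as 2*(s - 4)*(s - 3) = 0. The curves meet at s = 3, 4.
On [3, 4], w = 2 is on top; that piece has area ∫[3,4] (-(2*s^2 - 14*s + 24)) ds = 1/3.

1/3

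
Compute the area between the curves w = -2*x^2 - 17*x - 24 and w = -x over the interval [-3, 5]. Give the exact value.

428

The difference (-2*x^2 - 17*x - 24) - (-x) = -2*x^2 - 16*x - 24 changes sign at x = -2 inside [-3, 5], so split the integral there.
∫[-3,-2] (-2*x^2 - 16*x - 24) dx = 10/3.
∫[-2,5] (-2*x^2 - 16*x - 24) dx = -1274/3; the area of that piece is 1274/3.
Total area = 10/3 + 1274/3 = 428.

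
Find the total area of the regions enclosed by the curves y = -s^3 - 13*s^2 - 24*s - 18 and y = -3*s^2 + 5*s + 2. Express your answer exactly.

71/6

Set the curves equal: -s^3 - 13*s^2 - 24*s - 18 = -3*s^2 + 5*s + 2, so -s^3 - 10*s^2 - 29*s - 20 = 0, which factors as -(s + 1)*(s + 4)*(s + 5) = 0. The curves meet at s = -5, -4, -1.
On [-5, -4], y = -3*s^2 + 5*s + 2 is on top; that piece has area ∫[-5,-4] (-(-s^3 - 10*s^2 - 29*s - 20)) ds = 7/12.
On [-4, -1], y = -s^3 - 13*s^2 - 24*s - 18 is on top; that piece has area ∫[-4,-1] (-s^3 - 10*s^2 - 29*s - 20) ds = 45/4.
Total enclosed area = 7/12 + 45/4 = 71/6.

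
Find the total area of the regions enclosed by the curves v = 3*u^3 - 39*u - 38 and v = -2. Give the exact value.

Set the curves equal: 3*u^3 - 39*u - 38 = -2, so 3*u^3 - 39*u - 36 = 0, which factors as 3*(u - 4)*(u + 1)*(u + 3) = 0. The curves meet at u = -3, -1, 4.
On [-3, -1], v = 3*u^3 - 39*u - 38 is on top; that piece has area ∫[-3,-1] (3*u^3 - 39*u - 36) du = 24.
On [-1, 4], v = -2 is on top; that piece has area ∫[-1,4] (-(3*u^3 - 39*u - 36)) du = 1125/4.
Total enclosed area = 24 + 1125/4 = 1221/4.

1221/4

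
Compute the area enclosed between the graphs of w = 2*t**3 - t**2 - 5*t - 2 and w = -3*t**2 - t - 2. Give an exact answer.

37/6

Set the curves equal: 2*t**3 - t**2 - 5*t - 2 = -3*t**2 - t - 2, so 2*t**3 + 2*t**2 - 4*t = 0, which factors as 2*t*(t - 1)*(t + 2) = 0. The curves meet at t = -2, 0, 1.
On [-2, 0], w = 2*t**3 - t**2 - 5*t - 2 is on top; that piece has area ∫[-2,0] (2*t**3 + 2*t**2 - 4*t) dt = 16/3.
On [0, 1], w = -3*t**2 - t - 2 is on top; that piece has area ∫[0,1] (-(2*t**3 + 2*t**2 - 4*t)) dt = 5/6.
Total enclosed area = 16/3 + 5/6 = 37/6.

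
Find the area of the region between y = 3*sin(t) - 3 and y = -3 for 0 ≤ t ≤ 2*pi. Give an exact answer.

The difference (3*sin(t) - 3) - (-3) = 3*sin(t) changes sign at t = pi inside [0, 2*pi], so split the integral there.
∫[0,pi] (3*sin(t)) dt = 6.
∫[pi,2*pi] (3*sin(t)) dt = -6; the area of that piece is 6.
Total area = 6 + 6 = 12.

12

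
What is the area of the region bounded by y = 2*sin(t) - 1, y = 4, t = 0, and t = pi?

-4 + 5*pi

On [0, pi], (2*sin(t) - 1) - (4) = 2*sin(t) - 5 is ≤ 0 throughout, so the area is a single integral of |2*sin(t) - 5|.
∫[0,pi] (2*sin(t) - 5) dt = 4 - 5*pi; the area of that piece is -4 + 5*pi.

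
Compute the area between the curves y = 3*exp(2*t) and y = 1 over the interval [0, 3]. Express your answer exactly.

On [0, 3], (3*exp(2*t)) - (1) = 3*exp(2*t) - 1 is ≥ 0 throughout, so the area is a single integral of |3*exp(2*t) - 1|.
∫[0,3] (3*exp(2*t) - 1) dt = -9/2 + 3*exp(6)/2.

-9/2 + 3*exp(6)/2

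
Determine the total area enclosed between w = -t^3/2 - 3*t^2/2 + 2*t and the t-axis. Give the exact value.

The curve meets the t-axis where -t^3/2 - 3*t^2/2 + 2*t = 0, i.e. -t*(t - 1)*(t + 4)/2 = 0, at t = -4, 0, 1.
On [-4, 0] the curve lies below the axis; ∫[-4,0] (-t^3/2 - 3*t^2/2 + 2*t) dt = -16, giving area 16.
On [0, 1] the curve lies above the axis; ∫[0,1] (-t^3/2 - 3*t^2/2 + 2*t) dt = 3/8, giving area 3/8.
Total area = 16 + 3/8 = 131/8.

131/8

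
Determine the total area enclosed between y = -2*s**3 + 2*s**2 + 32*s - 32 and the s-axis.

863/3

The curve meets the s-axis where -2*s**3 + 2*s**2 + 32*s - 32 = 0, i.e. -2*(s - 4)*(s - 1)*(s + 4) = 0, at s = -4, 1, 4.
On [-4, 1] the curve lies below the axis; ∫[-4,1] (-2*s**3 + 2*s**2 + 32*s - 32) ds = -1375/6, giving area 1375/6.
On [1, 4] the curve lies above the axis; ∫[1,4] (-2*s**3 + 2*s**2 + 32*s - 32) ds = 117/2, giving area 117/2.
Total area = 1375/6 + 117/2 = 863/3.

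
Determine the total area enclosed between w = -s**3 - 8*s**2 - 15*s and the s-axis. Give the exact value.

253/12

The curve meets the s-axis where -s**3 - 8*s**2 - 15*s = 0, i.e. -s*(s + 3)*(s + 5) = 0, at s = -5, -3, 0.
On [-5, -3] the curve lies below the axis; ∫[-5,-3] (-s**3 - 8*s**2 - 15*s) ds = -16/3, giving area 16/3.
On [-3, 0] the curve lies above the axis; ∫[-3,0] (-s**3 - 8*s**2 - 15*s) ds = 63/4, giving area 63/4.
Total area = 16/3 + 63/4 = 253/12.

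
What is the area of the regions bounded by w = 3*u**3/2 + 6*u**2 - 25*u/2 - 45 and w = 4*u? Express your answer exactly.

Set the curves equal: 3*u**3/2 + 6*u**2 - 25*u/2 - 45 = 4*u, so 3*u**3/2 + 6*u**2 - 33*u/2 - 45 = 0, which factors as 3*(u - 3)*(u + 2)*(u + 5)/2 = 0. The curves meet at u = -5, -2, 3.
On [-5, -2], w = 3*u**3/2 + 6*u**2 - 25*u/2 - 45 is on top; that piece has area ∫[-5,-2] (3*u**3/2 + 6*u**2 - 33*u/2 - 45) du = 351/8.
On [-2, 3], w = 4*u is on top; that piece has area ∫[-2,3] (-(3*u**3/2 + 6*u**2 - 33*u/2 - 45)) du = 1375/8.
Total enclosed area = 351/8 + 1375/8 = 863/4.

863/4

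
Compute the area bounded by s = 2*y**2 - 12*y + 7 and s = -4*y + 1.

Both boundary curves give s as a function of y, so integrate with respect to y. Setting them equal: 2*y**2 - 8*y + 6 = 0, i.e. 2*(y - 3)*(y - 1) = 0, so they meet at y = 1, 3.
For y in [1, 3], s = 2*y**2 - 12*y + 7 is on the left; area = ∫[1,3] (-(2*y**2 - 8*y + 6)) dy = 8/3.

8/3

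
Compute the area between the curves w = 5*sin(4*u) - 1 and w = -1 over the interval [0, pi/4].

5/2

On [0, pi/4], (5*sin(4*u) - 1) - (-1) = 5*sin(4*u) is ≥ 0 throughout, so the area is a single integral of |5*sin(4*u)|.
∫[0,pi/4] (5*sin(4*u)) du = 5/2.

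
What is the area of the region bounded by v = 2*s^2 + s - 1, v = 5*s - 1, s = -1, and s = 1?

The difference (2*s^2 + s - 1) - (5*s - 1) = 2*s^2 - 4*s changes sign at s = 0 inside [-1, 1], so split the integral there.
∫[-1,0] (2*s^2 - 4*s) ds = 8/3.
∫[0,1] (2*s^2 - 4*s) ds = -4/3; the area of that piece is 4/3.
Total area = 8/3 + 4/3 = 4.

4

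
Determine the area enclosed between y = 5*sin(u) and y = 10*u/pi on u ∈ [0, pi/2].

5 - 5*pi/4

On [0, pi/2], (5*sin(u)) - (10*u/pi) = -10*u/pi + 5*sin(u) is ≥ 0 throughout, so the area is a single integral of |-10*u/pi + 5*sin(u)|.
∫[0,pi/2] (-10*u/pi + 5*sin(u)) du = 5 - 5*pi/4.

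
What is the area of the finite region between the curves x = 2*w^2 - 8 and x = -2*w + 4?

125/3

Both boundary curves give x as a function of w, so integrate with respect to w. Setting them equal: 2*w^2 + 2*w - 12 = 0, i.e. 2*(w - 2)*(w + 3) = 0, so they meet at w = -3, 2.
For w in [-3, 2], x = 2*w^2 - 8 is on the left; area = ∫[-3,2] (-(2*w^2 + 2*w - 12)) dw = 125/3.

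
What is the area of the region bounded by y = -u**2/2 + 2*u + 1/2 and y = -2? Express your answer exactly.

Set the curves equal: -u**2/2 + 2*u + 1/2 = -2, so -u**2/2 + 2*u + 5/2 = 0, which factors as -(u - 5)*(u + 1)/2 = 0. The curves meet at u = -1, 5.
On [-1, 5], y = -u**2/2 + 2*u + 1/2 is on top; that piece has area ∫[-1,5] (-u**2/2 + 2*u + 5/2) du = 18.

18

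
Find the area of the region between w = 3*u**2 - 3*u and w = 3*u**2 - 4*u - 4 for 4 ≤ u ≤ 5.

On [4, 5], (3*u**2 - 3*u) - (3*u**2 - 4*u - 4) = u + 4 is ≥ 0 throughout, so the area is a single integral of |u + 4|.
∫[4,5] (u + 4) du = 17/2.

17/2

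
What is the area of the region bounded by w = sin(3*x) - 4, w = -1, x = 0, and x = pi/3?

On [0, pi/3], (sin(3*x) - 4) - (-1) = sin(3*x) - 3 is ≤ 0 throughout, so the area is a single integral of |sin(3*x) - 3|.
∫[0,pi/3] (sin(3*x) - 3) dx = 2/3 - pi; the area of that piece is -2/3 + pi.

-2/3 + pi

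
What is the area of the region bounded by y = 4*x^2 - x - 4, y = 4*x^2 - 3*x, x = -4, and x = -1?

On [-4, -1], (4*x^2 - x - 4) - (4*x^2 - 3*x) = 2*x - 4 is ≤ 0 throughout, so the area is a single integral of |2*x - 4|.
∫[-4,-1] (2*x - 4) dx = -27; the area of that piece is 27.

27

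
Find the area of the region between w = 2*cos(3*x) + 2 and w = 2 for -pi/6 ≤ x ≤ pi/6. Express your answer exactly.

On [-pi/6, pi/6], (2*cos(3*x) + 2) - (2) = 2*cos(3*x) is ≥ 0 throughout, so the area is a single integral of |2*cos(3*x)|.
∫[-pi/6,pi/6] (2*cos(3*x)) dx = 4/3.

4/3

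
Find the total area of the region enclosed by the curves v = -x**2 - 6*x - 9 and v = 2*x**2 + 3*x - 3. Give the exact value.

Set the curves equal: -x**2 - 6*x - 9 = 2*x**2 + 3*x - 3, so -3*x**2 - 9*x - 6 = 0, which factors as -3*(x + 1)*(x + 2) = 0. The curves meet at x = -2, -1.
On [-2, -1], v = -x**2 - 6*x - 9 is on top; that piece has area ∫[-2,-1] (-3*x**2 - 9*x - 6) dx = 1/2.

1/2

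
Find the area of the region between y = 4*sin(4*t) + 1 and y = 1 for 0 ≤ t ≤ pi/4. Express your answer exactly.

On [0, pi/4], (4*sin(4*t) + 1) - (1) = 4*sin(4*t) is ≥ 0 throughout, so the area is a single integral of |4*sin(4*t)|.
∫[0,pi/4] (4*sin(4*t)) dt = 2.

2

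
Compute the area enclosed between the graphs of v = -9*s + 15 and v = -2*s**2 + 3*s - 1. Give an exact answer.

Set the curves equal: -9*s + 15 = -2*s**2 + 3*s - 1, so 2*s**2 - 12*s + 16 = 0, which factors as 2*(s - 4)*(s - 2) = 0. The curves meet at s = 2, 4.
On [2, 4], v = -2*s**2 + 3*s - 1 is on top; that piece has area ∫[2,4] (-(2*s**2 - 12*s + 16)) ds = 8/3.

8/3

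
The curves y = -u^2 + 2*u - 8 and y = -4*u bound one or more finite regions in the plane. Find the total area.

4/3

Set the curves equal: -u^2 + 2*u - 8 = -4*u, so -u^2 + 6*u - 8 = 0, which factors as -(u - 4)*(u - 2) = 0. The curves meet at u = 2, 4.
On [2, 4], y = -u^2 + 2*u - 8 is on top; that piece has area ∫[2,4] (-u^2 + 6*u - 8) du = 4/3.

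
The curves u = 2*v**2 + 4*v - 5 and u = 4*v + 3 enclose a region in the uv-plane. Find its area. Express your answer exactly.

Both boundary curves give u as a function of v, so integrate with respect to v. Setting them equal: 2*v**2 - 8 = 0, i.e. 2*(v - 2)*(v + 2) = 0, so they meet at v = -2, 2.
For v in [-2, 2], u = 2*v**2 + 4*v - 5 is on the left; area = ∫[-2,2] (-(2*v**2 - 8)) dv = 64/3.

64/3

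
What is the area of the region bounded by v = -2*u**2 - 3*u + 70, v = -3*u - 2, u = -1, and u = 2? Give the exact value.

On [-1, 2], (-2*u**2 - 3*u + 70) - (-3*u - 2) = -2*u**2 + 72 is ≥ 0 throughout, so the area is a single integral of |-2*u**2 + 72|.
∫[-1,2] (-2*u**2 + 72) du = 210.

210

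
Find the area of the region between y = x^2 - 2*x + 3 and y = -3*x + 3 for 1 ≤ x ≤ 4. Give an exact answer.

57/2

On [1, 4], (x^2 - 2*x + 3) - (-3*x + 3) = x^2 + x is ≥ 0 throughout, so the area is a single integral of |x^2 + x|.
∫[1,4] (x^2 + x) dx = 57/2.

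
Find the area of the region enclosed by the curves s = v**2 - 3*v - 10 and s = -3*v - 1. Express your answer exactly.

Both boundary curves give s as a function of v, so integrate with respect to v. Setting them equal: v**2 - 9 = 0, i.e. (v - 3)*(v + 3) = 0, so they meet at v = -3, 3.
For v in [-3, 3], s = v**2 - 3*v - 10 is on the left; area = ∫[-3,3] (-(v**2 - 9)) dv = 36.

36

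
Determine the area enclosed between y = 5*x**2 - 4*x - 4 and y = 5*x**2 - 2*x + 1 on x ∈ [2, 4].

On [2, 4], (5*x**2 - 4*x - 4) - (5*x**2 - 2*x + 1) = -2*x - 5 is ≤ 0 throughout, so the area is a single integral of |-2*x - 5|.
∫[2,4] (-2*x - 5) dx = -22; the area of that piece is 22.

22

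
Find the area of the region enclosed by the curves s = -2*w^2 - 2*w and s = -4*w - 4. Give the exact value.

9

Both boundary curves give s as a function of w, so integrate with respect to w. Setting them equal: -2*w^2 + 2*w + 4 = 0, i.e. -2*(w - 2)*(w + 1) = 0, so they meet at w = -1, 2.
For w in [-1, 2], s = -2*w^2 - 2*w is on the right; area = ∫[-1,2] (-2*w^2 + 2*w + 4) dw = 9.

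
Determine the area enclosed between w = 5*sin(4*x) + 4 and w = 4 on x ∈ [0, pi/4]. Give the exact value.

On [0, pi/4], (5*sin(4*x) + 4) - (4) = 5*sin(4*x) is ≥ 0 throughout, so the area is a single integral of |5*sin(4*x)|.
∫[0,pi/4] (5*sin(4*x)) dx = 5/2.

5/2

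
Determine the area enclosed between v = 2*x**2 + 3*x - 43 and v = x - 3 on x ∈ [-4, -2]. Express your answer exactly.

164/3

On [-4, -2], (2*x**2 + 3*x - 43) - (x - 3) = 2*x**2 + 2*x - 40 is ≤ 0 throughout, so the area is a single integral of |2*x**2 + 2*x - 40|.
∫[-4,-2] (2*x**2 + 2*x - 40) dx = -164/3; the area of that piece is 164/3.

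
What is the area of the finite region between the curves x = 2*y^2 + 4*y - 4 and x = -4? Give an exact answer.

8/3

Both boundary curves give x as a function of y, so integrate with respect to y. Setting them equal: 2*y^2 + 4*y = 0, i.e. 2*y*(y + 2) = 0, so they meet at y = -2, 0.
For y in [-2, 0], x = 2*y^2 + 4*y - 4 is on the left; area = ∫[-2,0] (-(2*y^2 + 4*y)) dy = 8/3.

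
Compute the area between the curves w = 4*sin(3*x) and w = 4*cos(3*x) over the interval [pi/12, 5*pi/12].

On [pi/12, 5*pi/12], (4*sin(3*x)) - (4*cos(3*x)) = 4*sin(3*x) - 4*cos(3*x) is ≥ 0 throughout, so the area is a single integral of |4*sin(3*x) - 4*cos(3*x)|.
∫[pi/12,5*pi/12] (4*sin(3*x) - 4*cos(3*x)) dx = 8*sqrt(2)/3.

8*sqrt(2)/3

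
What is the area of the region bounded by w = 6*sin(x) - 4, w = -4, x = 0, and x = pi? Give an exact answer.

On [0, pi], (6*sin(x) - 4) - (-4) = 6*sin(x) is ≥ 0 throughout, so the area is a single integral of |6*sin(x)|.
∫[0,pi] (6*sin(x)) dx = 12.

12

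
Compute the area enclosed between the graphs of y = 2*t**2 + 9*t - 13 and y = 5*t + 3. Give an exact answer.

72

Set the curves equal: 2*t**2 + 9*t - 13 = 5*t + 3, so 2*t**2 + 4*t - 16 = 0, which factors as 2*(t - 2)*(t + 4) = 0. The curves meet at t = -4, 2.
On [-4, 2], y = 5*t + 3 is on top; that piece has area ∫[-4,2] (-(2*t**2 + 4*t - 16)) dt = 72.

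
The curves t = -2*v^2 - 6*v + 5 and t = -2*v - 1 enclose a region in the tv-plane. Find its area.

Both boundary curves give t as a function of v, so integrate with respect to v. Setting them equal: -2*v^2 - 4*v + 6 = 0, i.e. -2*(v - 1)*(v + 3) = 0, so they meet at v = -3, 1.
For v in [-3, 1], t = -2*v^2 - 6*v + 5 is on the right; area = ∫[-3,1] (-2*v^2 - 4*v + 6) dv = 64/3.

64/3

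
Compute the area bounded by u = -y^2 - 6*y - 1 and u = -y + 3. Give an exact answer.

Both boundary curves give u as a function of y, so integrate with respect to y. Setting them equal: -y^2 - 5*y - 4 = 0, i.e. -(y + 1)*(y + 4) = 0, so they meet at y = -4, -1.
For y in [-4, -1], u = -y^2 - 6*y - 1 is on the right; area = ∫[-4,-1] (-y^2 - 5*y - 4) dy = 9/2.

9/2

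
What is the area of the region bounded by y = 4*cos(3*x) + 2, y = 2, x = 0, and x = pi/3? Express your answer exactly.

8/3

The difference (4*cos(3*x) + 2) - (2) = 4*cos(3*x) changes sign at x = pi/6 inside [0, pi/3], so split the integral there.
∫[0,pi/6] (4*cos(3*x)) dx = 4/3.
∫[pi/6,pi/3] (4*cos(3*x)) dx = -4/3; the area of that piece is 4/3.
Total area = 4/3 + 4/3 = 8/3.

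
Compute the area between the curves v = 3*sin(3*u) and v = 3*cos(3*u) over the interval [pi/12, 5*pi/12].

2*sqrt(2)

On [pi/12, 5*pi/12], (3*sin(3*u)) - (3*cos(3*u)) = 3*sin(3*u) - 3*cos(3*u) is ≥ 0 throughout, so the area is a single integral of |3*sin(3*u) - 3*cos(3*u)|.
∫[pi/12,5*pi/12] (3*sin(3*u) - 3*cos(3*u)) du = 2*sqrt(2).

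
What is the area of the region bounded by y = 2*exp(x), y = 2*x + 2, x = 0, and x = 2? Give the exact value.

-10 + 2*exp(2)

On [0, 2], (2*exp(x)) - (2*x + 2) = -2*x + 2*exp(x) - 2 is ≥ 0 throughout, so the area is a single integral of |-2*x + 2*exp(x) - 2|.
∫[0,2] (-2*x + 2*exp(x) - 2) dx = -10 + 2*exp(2).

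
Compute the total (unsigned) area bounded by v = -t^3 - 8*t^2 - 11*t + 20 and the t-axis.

443/6

The curve meets the t-axis where -t^3 - 8*t^2 - 11*t + 20 = 0, i.e. -(t - 1)*(t + 4)*(t + 5) = 0, at t = -5, -4, 1.
On [-5, -4] the curve lies below the axis; ∫[-5,-4] (-t^3 - 8*t^2 - 11*t + 20) dt = -11/12, giving area 11/12.
On [-4, 1] the curve lies above the axis; ∫[-4,1] (-t^3 - 8*t^2 - 11*t + 20) dt = 875/12, giving area 875/12.
Total area = 11/12 + 875/12 = 443/6.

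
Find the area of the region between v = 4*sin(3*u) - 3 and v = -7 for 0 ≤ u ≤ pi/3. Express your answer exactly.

On [0, pi/3], (4*sin(3*u) - 3) - (-7) = 4*sin(3*u) + 4 is ≥ 0 throughout, so the area is a single integral of |4*sin(3*u) + 4|.
∫[0,pi/3] (4*sin(3*u) + 4) du = 8/3 + 4*pi/3.

8/3 + 4*pi/3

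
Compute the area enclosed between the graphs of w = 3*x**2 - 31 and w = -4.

Set the curves equal: 3*x**2 - 31 = -4, so 3*x**2 - 27 = 0, which factors as 3*(x - 3)*(x + 3) = 0. The curves meet at x = -3, 3.
On [-3, 3], w = -4 is on top; that piece has area ∫[-3,3] (-(3*x**2 - 27)) dx = 108.

108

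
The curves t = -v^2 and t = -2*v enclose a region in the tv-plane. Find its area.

Both boundary curves give t as a function of v, so integrate with respect to v. Setting them equal: -v^2 + 2*v = 0, i.e. -v*(v - 2) = 0, so they meet at v = 0, 2.
For v in [0, 2], t = -v^2 is on the right; area = ∫[0,2] (-v^2 + 2*v) dv = 4/3.

4/3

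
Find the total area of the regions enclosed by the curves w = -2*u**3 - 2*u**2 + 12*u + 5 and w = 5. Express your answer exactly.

253/6

Set the curves equal: -2*u**3 - 2*u**2 + 12*u + 5 = 5, so -2*u**3 - 2*u**2 + 12*u = 0, which factors as -2*u*(u - 2)*(u + 3) = 0. The curves meet at u = -3, 0, 2.
On [-3, 0], w = 5 is on top; that piece has area ∫[-3,0] (-(-2*u**3 - 2*u**2 + 12*u)) du = 63/2.
On [0, 2], w = -2*u**3 - 2*u**2 + 12*u + 5 is on top; that piece has area ∫[0,2] (-2*u**3 - 2*u**2 + 12*u) du = 32/3.
Total enclosed area = 63/2 + 32/3 = 253/6.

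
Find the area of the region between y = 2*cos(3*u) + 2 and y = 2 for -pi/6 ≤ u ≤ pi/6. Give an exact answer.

On [-pi/6, pi/6], (2*cos(3*u) + 2) - (2) = 2*cos(3*u) is ≥ 0 throughout, so the area is a single integral of |2*cos(3*u)|.
∫[-pi/6,pi/6] (2*cos(3*u)) du = 4/3.

4/3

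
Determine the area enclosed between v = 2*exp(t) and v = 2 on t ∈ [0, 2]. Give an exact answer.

On [0, 2], (2*exp(t)) - (2) = 2*exp(t) - 2 is ≥ 0 throughout, so the area is a single integral of |2*exp(t) - 2|.
∫[0,2] (2*exp(t) - 2) dt = -6 + 2*exp(2).

-6 + 2*exp(2)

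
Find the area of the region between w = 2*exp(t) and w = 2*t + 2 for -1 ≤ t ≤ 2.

On [-1, 2], (2*exp(t)) - (2*t + 2) = -2*t + 2*exp(t) - 2 is ≥ 0 throughout, so the area is a single integral of |-2*t + 2*exp(t) - 2|.
∫[-1,2] (-2*t + 2*exp(t) - 2) dt = -9 - 2*exp(-1) + 2*exp(2).

-9 - 2*exp(-1) + 2*exp(2)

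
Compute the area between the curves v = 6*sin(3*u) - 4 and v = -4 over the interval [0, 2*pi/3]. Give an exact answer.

8

The difference (6*sin(3*u) - 4) - (-4) = 6*sin(3*u) changes sign at u = pi/3 inside [0, 2*pi/3], so split the integral there.
∫[0,pi/3] (6*sin(3*u)) du = 4.
∫[pi/3,2*pi/3] (6*sin(3*u)) du = -4; the area of that piece is 4.
Total area = 4 + 4 = 8.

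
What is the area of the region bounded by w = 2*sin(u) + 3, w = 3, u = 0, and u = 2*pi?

The difference (2*sin(u) + 3) - (3) = 2*sin(u) changes sign at u = pi inside [0, 2*pi], so split the integral there.
∫[0,pi] (2*sin(u)) du = 4.
∫[pi,2*pi] (2*sin(u)) du = -4; the area of that piece is 4.
Total area = 4 + 4 = 8.

8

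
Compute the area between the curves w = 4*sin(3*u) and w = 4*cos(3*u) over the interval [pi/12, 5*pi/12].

On [pi/12, 5*pi/12], (4*sin(3*u)) - (4*cos(3*u)) = 4*sin(3*u) - 4*cos(3*u) is ≥ 0 throughout, so the area is a single integral of |4*sin(3*u) - 4*cos(3*u)|.
∫[pi/12,5*pi/12] (4*sin(3*u) - 4*cos(3*u)) du = 8*sqrt(2)/3.

8*sqrt(2)/3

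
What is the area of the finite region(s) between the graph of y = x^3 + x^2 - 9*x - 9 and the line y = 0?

148/3

The curve meets the x-axis where x^3 + x^2 - 9*x - 9 = 0, i.e. (x - 3)*(x + 1)*(x + 3) = 0, at x = -3, -1, 3.
On [-3, -1] the curve lies above the axis; ∫[-3,-1] (x^3 + x^2 - 9*x - 9) dx = 20/3, giving area 20/3.
On [-1, 3] the curve lies below the axis; ∫[-1,3] (x^3 + x^2 - 9*x - 9) dx = -128/3, giving area 128/3.
Total area = 20/3 + 128/3 = 148/3.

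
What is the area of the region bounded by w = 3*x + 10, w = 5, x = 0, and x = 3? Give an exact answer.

On [0, 3], (3*x + 10) - (5) = 3*x + 5 is ≥ 0 throughout, so the area is a single integral of |3*x + 5|.
∫[0,3] (3*x + 5) dx = 57/2.

57/2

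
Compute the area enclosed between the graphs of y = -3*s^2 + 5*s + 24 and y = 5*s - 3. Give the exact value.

Set the curves equal: -3*s^2 + 5*s + 24 = 5*s - 3, so -3*s^2 + 27 = 0, which factors as -3*(s - 3)*(s + 3) = 0. The curves meet at s = -3, 3.
On [-3, 3], y = -3*s^2 + 5*s + 24 is on top; that piece has area ∫[-3,3] (-3*s^2 + 27) ds = 108.

108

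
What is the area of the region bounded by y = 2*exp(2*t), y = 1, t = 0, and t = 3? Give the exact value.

On [0, 3], (2*exp(2*t)) - (1) = 2*exp(2*t) - 1 is ≥ 0 throughout, so the area is a single integral of |2*exp(2*t) - 1|.
∫[0,3] (2*exp(2*t) - 1) dt = -4 + exp(6).

-4 + exp(6)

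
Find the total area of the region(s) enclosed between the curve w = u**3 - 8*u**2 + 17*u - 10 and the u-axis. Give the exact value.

71/6

The curve meets the u-axis where u**3 - 8*u**2 + 17*u - 10 = 0, i.e. (u - 5)*(u - 2)*(u - 1) = 0, at u = 1, 2, 5.
On [1, 2] the curve lies above the axis; ∫[1,2] (u**3 - 8*u**2 + 17*u - 10) du = 7/12, giving area 7/12.
On [2, 5] the curve lies below the axis; ∫[2,5] (u**3 - 8*u**2 + 17*u - 10) du = -45/4, giving area 45/4.
Total area = 7/12 + 45/4 = 71/6.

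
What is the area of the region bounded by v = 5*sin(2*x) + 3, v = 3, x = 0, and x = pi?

10

The difference (5*sin(2*x) + 3) - (3) = 5*sin(2*x) changes sign at x = pi/2 inside [0, pi], so split the integral there.
∫[0,pi/2] (5*sin(2*x)) dx = 5.
∫[pi/2,pi] (5*sin(2*x)) dx = -5; the area of that piece is 5.
Total area = 5 + 5 = 10.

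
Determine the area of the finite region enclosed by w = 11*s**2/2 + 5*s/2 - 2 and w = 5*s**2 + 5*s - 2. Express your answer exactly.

125/12

Set the curves equal: 11*s**2/2 + 5*s/2 - 2 = 5*s**2 + 5*s - 2, so s**2/2 - 5*s/2 = 0, which factors as s*(s - 5)/2 = 0. The curves meet at s = 0, 5.
On [0, 5], w = 5*s**2 + 5*s - 2 is on top; that piece has area ∫[0,5] (-(s**2/2 - 5*s/2)) ds = 125/12.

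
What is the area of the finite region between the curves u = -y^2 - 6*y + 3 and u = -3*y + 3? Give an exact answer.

Both boundary curves give u as a function of y, so integrate with respect to y. Setting them equal: -y^2 - 3*y = 0, i.e. -y*(y + 3) = 0, so they meet at y = -3, 0.
For y in [-3, 0], u = -y^2 - 6*y + 3 is on the right; area = ∫[-3,0] (-y^2 - 3*y) dy = 9/2.

9/2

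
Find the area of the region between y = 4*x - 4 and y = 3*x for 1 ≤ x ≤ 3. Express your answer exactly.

On [1, 3], (4*x - 4) - (3*x) = x - 4 is ≤ 0 throughout, so the area is a single integral of |x - 4|.
∫[1,3] (x - 4) dx = -4; the area of that piece is 4.

4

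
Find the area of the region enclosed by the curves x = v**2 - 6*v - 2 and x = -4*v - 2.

Both boundary curves give x as a function of v, so integrate with respect to v. Setting them equal: v**2 - 2*v = 0, i.e. v*(v - 2) = 0, so they meet at v = 0, 2.
For v in [0, 2], x = v**2 - 6*v - 2 is on the left; area = ∫[0,2] (-(v**2 - 2*v)) dv = 4/3.

4/3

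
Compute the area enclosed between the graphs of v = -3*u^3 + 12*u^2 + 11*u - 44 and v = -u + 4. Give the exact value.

148

Set the curves equal: -3*u^3 + 12*u^2 + 11*u - 44 = -u + 4, so -3*u^3 + 12*u^2 + 12*u - 48 = 0, which factors as -3*(u - 4)*(u - 2)*(u + 2) = 0. The curves meet at u = -2, 2, 4.
On [-2, 2], v = -u + 4 is on top; that piece has area ∫[-2,2] (-(-3*u^3 + 12*u^2 + 12*u - 48)) du = 128.
On [2, 4], v = -3*u^3 + 12*u^2 + 11*u - 44 is on top; that piece has area ∫[2,4] (-3*u^3 + 12*u^2 + 12*u - 48) du = 20.
Total enclosed area = 128 + 20 = 148.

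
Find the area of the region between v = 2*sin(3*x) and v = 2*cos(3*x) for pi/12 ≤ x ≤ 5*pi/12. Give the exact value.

4*sqrt(2)/3

On [pi/12, 5*pi/12], (2*sin(3*x)) - (2*cos(3*x)) = 2*sin(3*x) - 2*cos(3*x) is ≥ 0 throughout, so the area is a single integral of |2*sin(3*x) - 2*cos(3*x)|.
∫[pi/12,5*pi/12] (2*sin(3*x) - 2*cos(3*x)) dx = 4*sqrt(2)/3.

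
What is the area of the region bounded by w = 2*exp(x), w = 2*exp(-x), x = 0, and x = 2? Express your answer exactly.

-4 + 2*exp(-2) + 2*exp(2)

On [0, 2], (2*exp(x)) - (2*exp(-x)) = 2*exp(x) - 2*exp(-x) is ≥ 0 throughout, so the area is a single integral of |2*exp(x) - 2*exp(-x)|.
∫[0,2] (2*exp(x) - 2*exp(-x)) dx = -4 + 2*exp(-2) + 2*exp(2).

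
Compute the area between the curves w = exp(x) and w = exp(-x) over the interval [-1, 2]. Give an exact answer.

The difference (exp(x)) - (exp(-x)) = exp(x) - exp(-x) changes sign at x = 0 inside [-1, 2], so split the integral there.
∫[-1,0] (exp(x) - exp(-x)) dx = -exp(1) - exp(-1) + 2; the area of that piece is -2 + exp(-1) + exp(1).
∫[0,2] (exp(x) - exp(-x)) dx = -2 + exp(-2) + exp(2).
Total area = (-2 + exp(-1) + exp(1)) + (-2 + exp(-2) + exp(2)) = -4 + exp(-2) + exp(-1) + exp(1) + exp(2).

-4 + exp(-2) + exp(-1) + exp(1) + exp(2)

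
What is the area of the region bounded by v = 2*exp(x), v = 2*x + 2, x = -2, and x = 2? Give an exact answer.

-8 - 2*exp(-2) + 2*exp(2)

On [-2, 2], (2*exp(x)) - (2*x + 2) = -2*x + 2*exp(x) - 2 is ≥ 0 throughout, so the area is a single integral of |-2*x + 2*exp(x) - 2|.
∫[-2,2] (-2*x + 2*exp(x) - 2) dx = -8 - 2*exp(-2) + 2*exp(2).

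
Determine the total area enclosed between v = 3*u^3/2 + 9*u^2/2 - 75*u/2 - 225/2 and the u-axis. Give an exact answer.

The curve meets the u-axis where 3*u^3/2 + 9*u^2/2 - 75*u/2 - 225/2 = 0, i.e. 3*(u - 5)*(u + 3)*(u + 5)/2 = 0, at u = -5, -3, 5.
On [-5, -3] the curve lies above the axis; ∫[-5,-3] (3*u^3/2 + 9*u^2/2 - 75*u/2 - 225/2) du = 18, giving area 18.
On [-3, 5] the curve lies below the axis; ∫[-3,5] (3*u^3/2 + 9*u^2/2 - 75*u/2 - 225/2) du = -768, giving area 768.
Total area = 18 + 768 = 786.

786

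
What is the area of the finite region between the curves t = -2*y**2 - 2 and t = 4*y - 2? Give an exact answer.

Both boundary curves give t as a function of y, so integrate with respect to y. Setting them equal: -2*y**2 - 4*y = 0, i.e. -2*y*(y + 2) = 0, so they meet at y = -2, 0.
For y in [-2, 0], t = -2*y**2 - 2 is on the right; area = ∫[-2,0] (-2*y**2 - 4*y) dy = 8/3.

8/3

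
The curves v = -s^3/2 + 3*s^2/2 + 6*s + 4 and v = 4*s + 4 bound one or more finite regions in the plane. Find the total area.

Set the curves equal: -s^3/2 + 3*s^2/2 + 6*s + 4 = 4*s + 4, so -s^3/2 + 3*s^2/2 + 2*s = 0, which factors as -s*(s - 4)*(s + 1)/2 = 0. The curves meet at s = -1, 0, 4.
On [-1, 0], v = 4*s + 4 is on top; that piece has area ∫[-1,0] (-(-s^3/2 + 3*s^2/2 + 2*s)) ds = 3/8.
On [0, 4], v = -s^3/2 + 3*s^2/2 + 6*s + 4 is on top; that piece has area ∫[0,4] (-s^3/2 + 3*s^2/2 + 2*s) ds = 16.
Total enclosed area = 3/8 + 16 = 131/8.

131/8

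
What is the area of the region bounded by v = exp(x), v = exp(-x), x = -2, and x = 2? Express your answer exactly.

The difference (exp(x)) - (exp(-x)) = exp(x) - exp(-x) changes sign at x = 0 inside [-2, 2], so split the integral there.
∫[-2,0] (exp(x) - exp(-x)) dx = -exp(2) - exp(-2) + 2; the area of that piece is -2 + exp(-2) + exp(2).
∫[0,2] (exp(x) - exp(-x)) dx = -2 + exp(-2) + exp(2).
Total area = (-2 + exp(-2) + exp(2)) + (-2 + exp(-2) + exp(2)) = -4 + 2*exp(-2) + 2*exp(2).

-4 + 2*exp(-2) + 2*exp(2)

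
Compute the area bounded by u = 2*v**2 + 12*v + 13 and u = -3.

8/3

Both boundary curves give u as a function of v, so integrate with respect to v. Setting them equal: 2*v**2 + 12*v + 16 = 0, i.e. 2*(v + 2)*(v + 4) = 0, so they meet at v = -4, -2.
For v in [-4, -2], u = 2*v**2 + 12*v + 13 is on the left; area = ∫[-4,-2] (-(2*v**2 + 12*v + 16)) dv = 8/3.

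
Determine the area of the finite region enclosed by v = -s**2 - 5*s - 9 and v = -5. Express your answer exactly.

9/2

Set the curves equal: -s**2 - 5*s - 9 = -5, so -s**2 - 5*s - 4 = 0, which factors as -(s + 1)*(s + 4) = 0. The curves meet at s = -4, -1.
On [-4, -1], v = -s**2 - 5*s - 9 is on top; that piece has area ∫[-4,-1] (-s**2 - 5*s - 4) ds = 9/2.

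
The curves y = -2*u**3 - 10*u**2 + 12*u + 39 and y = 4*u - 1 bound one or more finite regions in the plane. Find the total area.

Set the curves equal: -2*u**3 - 10*u**2 + 12*u + 39 = 4*u - 1, so -2*u**3 - 10*u**2 + 8*u + 40 = 0, which factors as -2*(u - 2)*(u + 2)*(u + 5) = 0. The curves meet at u = -5, -2, 2.
On [-5, -2], y = 4*u - 1 is on top; that piece has area ∫[-5,-2] (-(-2*u**3 - 10*u**2 + 8*u + 40)) du = 99/2.
On [-2, 2], y = -2*u**3 - 10*u**2 + 12*u + 39 is on top; that piece has area ∫[-2,2] (-2*u**3 - 10*u**2 + 8*u + 40) du = 320/3.
Total enclosed area = 99/2 + 320/3 = 937/6.

937/6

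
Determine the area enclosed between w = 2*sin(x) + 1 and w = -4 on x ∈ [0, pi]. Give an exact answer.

On [0, pi], (2*sin(x) + 1) - (-4) = 2*sin(x) + 5 is ≥ 0 throughout, so the area is a single integral of |2*sin(x) + 5|.
∫[0,pi] (2*sin(x) + 5) dx = 4 + 5*pi.

4 + 5*pi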